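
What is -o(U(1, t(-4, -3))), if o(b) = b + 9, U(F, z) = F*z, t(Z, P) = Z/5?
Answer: -41/5 ≈ -8.2000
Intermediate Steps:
t(Z, P) = Z/5 (t(Z, P) = Z*(⅕) = Z/5)
o(b) = 9 + b
-o(U(1, t(-4, -3))) = -(9 + 1*((⅕)*(-4))) = -(9 + 1*(-⅘)) = -(9 - ⅘) = -1*41/5 = -41/5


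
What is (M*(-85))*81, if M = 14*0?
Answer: 0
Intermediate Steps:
M = 0
(M*(-85))*81 = (0*(-85))*81 = 0*81 = 0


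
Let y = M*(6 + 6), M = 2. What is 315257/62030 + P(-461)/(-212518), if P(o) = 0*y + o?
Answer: 16756595739/3295622885 ≈ 5.0845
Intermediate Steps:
y = 24 (y = 2*(6 + 6) = 2*12 = 24)
P(o) = o (P(o) = 0*24 + o = 0 + o = o)
315257/62030 + P(-461)/(-212518) = 315257/62030 - 461/(-212518) = 315257*(1/62030) - 461*(-1/212518) = 315257/62030 + 461/212518 = 16756595739/3295622885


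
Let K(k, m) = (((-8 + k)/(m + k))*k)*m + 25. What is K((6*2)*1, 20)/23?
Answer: 55/23 ≈ 2.3913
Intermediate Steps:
K(k, m) = 25 + k*m*(-8 + k)/(k + m) (K(k, m) = (((-8 + k)/(k + m))*k)*m + 25 = (k*(-8 + k)/(k + m))*m + 25 = k*m*(-8 + k)/(k + m) + 25 = 25 + k*m*(-8 + k)/(k + m))
K((6*2)*1, 20)/23 = ((25*((6*2)*1) + 25*20 + 20*((6*2)*1)² - 8*(6*2)*1*20)/((6*2)*1 + 20))/23 = ((25*(12*1) + 500 + 20*(12*1)² - 8*12*1*20)/(12*1 + 20))*(1/23) = ((25*12 + 500 + 20*12² - 8*12*20)/(12 + 20))*(1/23) = ((300 + 500 + 20*144 - 1920)/32)*(1/23) = ((300 + 500 + 2880 - 1920)/32)*(1/23) = ((1/32)*1760)*(1/23) = 55*(1/23) = 55/23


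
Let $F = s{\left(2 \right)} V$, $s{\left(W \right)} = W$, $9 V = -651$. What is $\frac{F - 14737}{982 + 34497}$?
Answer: $- \frac{44645}{106437} \approx -0.41945$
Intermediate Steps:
$V = - \frac{217}{3}$ ($V = \frac{1}{9} \left(-651\right) = - \frac{217}{3} \approx -72.333$)
$F = - \frac{434}{3}$ ($F = 2 \left(- \frac{217}{3}\right) = - \frac{434}{3} \approx -144.67$)
$\frac{F - 14737}{982 + 34497} = \frac{- \frac{434}{3} - 14737}{982 + 34497} = - \frac{44645}{3 \cdot 35479} = \left(- \frac{44645}{3}\right) \frac{1}{35479} = - \frac{44645}{106437}$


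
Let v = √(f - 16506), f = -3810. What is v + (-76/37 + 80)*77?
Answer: 222068/37 + 2*I*√5079 ≈ 6001.8 + 142.53*I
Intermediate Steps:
v = 2*I*√5079 (v = √(-3810 - 16506) = √(-20316) = 2*I*√5079 ≈ 142.53*I)
v + (-76/37 + 80)*77 = 2*I*√5079 + (-76/37 + 80)*77 = 2*I*√5079 + (2884/37)*77 = 2*I*√5079 + 222068/37 = 222068/37 + 2*I*√5079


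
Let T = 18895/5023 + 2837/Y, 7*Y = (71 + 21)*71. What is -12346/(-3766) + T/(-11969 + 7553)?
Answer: 297995248994799/90942624699136 ≈ 3.2767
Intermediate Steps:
Y = 6532/7 (Y = ((71 + 21)*71)/7 = (92*71)/7 = (⅐)*6532 = 6532/7 ≈ 933.14)
T = 223173897/32810236 (T = 18895/5023 + 2837/(6532/7) = 18895*(1/5023) + 2837*(7/6532) = 18895/5023 + 19859/6532 = 223173897/32810236 ≈ 6.8020)
-12346/(-3766) + T/(-11969 + 7553) = -12346/(-3766) + 223173897/(32810236*(-11969 + 7553)) = -12346*(-1/3766) + (223173897/32810236)/(-4416) = 6173/1883 + (223173897/32810236)*(-1/4416) = 6173/1883 - 74391299/48296667392 = 297995248994799/90942624699136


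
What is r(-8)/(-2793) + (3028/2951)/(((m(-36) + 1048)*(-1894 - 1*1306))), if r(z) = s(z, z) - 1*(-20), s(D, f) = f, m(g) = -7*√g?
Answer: -1298612591677/302230592190800 - 15897*I/1298520267200 ≈ -0.0042968 - 1.2242e-8*I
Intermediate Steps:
r(z) = 20 + z (r(z) = z - 1*(-20) = z + 20 = 20 + z)
r(-8)/(-2793) + (3028/2951)/(((m(-36) + 1048)*(-1894 - 1*1306))) = (20 - 8)/(-2793) + (3028/2951)/(((-42*I + 1048)*(-1894 - 1*1306))) = 12*(-1/2793) + (3028*(1/2951))/(((-42*I + 1048)*(-1894 - 1306))) = -4/931 + 3028/(2951*(((-42*I + 1048)*(-3200)))) = -4/931 + 3028/(2951*(((1048 - 42*I)*(-3200)))) = -4/931 + 3028/(2951*(-3353600 + 134400*I)) = -4/931 + 3028*((-3353600 - 134400*I)/11264696320000)/2951 = -4/931 + 757*(-3353600 - 134400*I)/8310529710080000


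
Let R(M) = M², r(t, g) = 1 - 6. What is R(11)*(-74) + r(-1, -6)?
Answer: -8959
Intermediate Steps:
r(t, g) = -5
R(11)*(-74) + r(-1, -6) = 11²*(-74) - 5 = 121*(-74) - 5 = -8954 - 5 = -8959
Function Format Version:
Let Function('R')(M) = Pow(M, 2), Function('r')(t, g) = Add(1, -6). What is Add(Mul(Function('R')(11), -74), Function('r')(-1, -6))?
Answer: -8959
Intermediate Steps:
Function('r')(t, g) = -5
Add(Mul(Function('R')(11), -74), Function('r')(-1, -6)) = Add(Mul(Pow(11, 2), -74), -5) = Add(Mul(121, -74), -5) = Add(-8954, -5) = -8959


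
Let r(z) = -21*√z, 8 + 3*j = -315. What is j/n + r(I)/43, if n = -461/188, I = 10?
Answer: 60724/1383 - 21*√10/43 ≈ 42.363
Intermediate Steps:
j = -323/3 (j = -8/3 + (⅓)*(-315) = -8/3 - 105 = -323/3 ≈ -107.67)
n = -461/188 (n = -461*1/188 = -461/188 ≈ -2.4521)
j/n + r(I)/43 = -323/(3*(-461/188)) - 21*√10/43 = -323/3*(-188/461) - 21*√10*(1/43) = 60724/1383 - 21*√10/43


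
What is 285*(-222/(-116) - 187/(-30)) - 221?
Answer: 60927/29 ≈ 2100.9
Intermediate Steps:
285*(-222/(-116) - 187/(-30)) - 221 = 285*(-222*(-1/116) - 187*(-1/30)) - 221 = 285*(111/58 + 187/30) - 221 = 285*(3544/435) - 221 = 67336/29 - 221 = 60927/29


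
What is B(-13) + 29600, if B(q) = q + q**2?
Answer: 29756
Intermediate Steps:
B(-13) + 29600 = -13*(1 - 13) + 29600 = -13*(-12) + 29600 = 156 + 29600 = 29756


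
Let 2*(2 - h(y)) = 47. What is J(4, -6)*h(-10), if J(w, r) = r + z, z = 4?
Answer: 43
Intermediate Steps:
h(y) = -43/2 (h(y) = 2 - 1/2*47 = 2 - 47/2 = -43/2)
J(w, r) = 4 + r (J(w, r) = r + 4 = 4 + r)
J(4, -6)*h(-10) = (4 - 6)*(-43/2) = -2*(-43/2) = 43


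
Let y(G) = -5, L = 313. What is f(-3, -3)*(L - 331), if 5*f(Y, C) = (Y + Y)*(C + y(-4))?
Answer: -864/5 ≈ -172.80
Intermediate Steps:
f(Y, C) = 2*Y*(-5 + C)/5 (f(Y, C) = ((Y + Y)*(C - 5))/5 = ((2*Y)*(-5 + C))/5 = (2*Y*(-5 + C))/5 = 2*Y*(-5 + C)/5)
f(-3, -3)*(L - 331) = ((⅖)*(-3)*(-5 - 3))*(313 - 331) = ((⅖)*(-3)*(-8))*(-18) = (48/5)*(-18) = -864/5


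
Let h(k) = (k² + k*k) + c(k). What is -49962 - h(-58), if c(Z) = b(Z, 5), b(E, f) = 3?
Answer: -56693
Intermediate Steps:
c(Z) = 3
h(k) = 3 + 2*k² (h(k) = (k² + k*k) + 3 = (k² + k²) + 3 = 2*k² + 3 = 3 + 2*k²)
-49962 - h(-58) = -49962 - (3 + 2*(-58)²) = -49962 - (3 + 2*3364) = -49962 - (3 + 6728) = -49962 - 1*6731 = -49962 - 6731 = -56693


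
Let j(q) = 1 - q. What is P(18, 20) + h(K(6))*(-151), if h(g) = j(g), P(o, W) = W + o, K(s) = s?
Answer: 793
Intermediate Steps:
h(g) = 1 - g
P(18, 20) + h(K(6))*(-151) = (20 + 18) + (1 - 1*6)*(-151) = 38 + (1 - 6)*(-151) = 38 - 5*(-151) = 38 + 755 = 793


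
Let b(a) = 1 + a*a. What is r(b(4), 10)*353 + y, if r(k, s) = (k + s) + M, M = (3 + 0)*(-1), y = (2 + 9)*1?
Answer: 8483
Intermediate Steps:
y = 11 (y = 11*1 = 11)
M = -3 (M = 3*(-1) = -3)
b(a) = 1 + a²
r(k, s) = -3 + k + s (r(k, s) = (k + s) - 3 = -3 + k + s)
r(b(4), 10)*353 + y = (-3 + (1 + 4²) + 10)*353 + 11 = (-3 + (1 + 16) + 10)*353 + 11 = (-3 + 17 + 10)*353 + 11 = 24*353 + 11 = 8472 + 11 = 8483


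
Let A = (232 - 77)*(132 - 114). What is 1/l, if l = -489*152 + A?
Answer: -1/71538 ≈ -1.3979e-5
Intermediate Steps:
A = 2790 (A = 155*18 = 2790)
l = -71538 (l = -489*152 + 2790 = -74328 + 2790 = -71538)
1/l = 1/(-71538) = -1/71538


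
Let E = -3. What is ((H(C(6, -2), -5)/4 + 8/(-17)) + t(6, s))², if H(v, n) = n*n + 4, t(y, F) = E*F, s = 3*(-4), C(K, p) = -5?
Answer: 8462281/4624 ≈ 1830.1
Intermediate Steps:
s = -12
t(y, F) = -3*F
H(v, n) = 4 + n² (H(v, n) = n² + 4 = 4 + n²)
((H(C(6, -2), -5)/4 + 8/(-17)) + t(6, s))² = (((4 + (-5)²)/4 + 8/(-17)) - 3*(-12))² = (((4 + 25)*(¼) + 8*(-1/17)) + 36)² = ((29*(¼) - 8/17) + 36)² = ((29/4 - 8/17) + 36)² = (461/68 + 36)² = (2909/68)² = 8462281/4624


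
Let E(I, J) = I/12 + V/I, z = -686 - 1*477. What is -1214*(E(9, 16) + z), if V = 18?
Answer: 2817087/2 ≈ 1.4085e+6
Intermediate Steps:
z = -1163 (z = -686 - 477 = -1163)
E(I, J) = 18/I + I/12 (E(I, J) = I/12 + 18/I = 18/I + I/12)
-1214*(E(9, 16) + z) = -1214*((18/9 + (1/12)*9) - 1163) = -1214*((18*(⅑) + ¾) - 1163) = -1214*((2 + ¾) - 1163) = -1214*(11/4 - 1163) = -1214*(-4641/4) = 2817087/2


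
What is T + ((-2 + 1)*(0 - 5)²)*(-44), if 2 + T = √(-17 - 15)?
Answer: 1098 + 4*I*√2 ≈ 1098.0 + 5.6569*I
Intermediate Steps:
T = -2 + 4*I*√2 (T = -2 + √(-17 - 15) = -2 + √(-32) = -2 + 4*I*√2 ≈ -2.0 + 5.6569*I)
T + ((-2 + 1)*(0 - 5)²)*(-44) = (-2 + 4*I*√2) + ((-2 + 1)*(0 - 5)²)*(-44) = (-2 + 4*I*√2) - 1*(-5)²*(-44) = (-2 + 4*I*√2) - 1*25*(-44) = (-2 + 4*I*√2) - 25*(-44) = (-2 + 4*I*√2) + 1100 = 1098 + 4*I*√2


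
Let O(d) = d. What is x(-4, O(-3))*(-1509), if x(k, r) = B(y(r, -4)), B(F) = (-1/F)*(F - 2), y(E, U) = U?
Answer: 4527/2 ≈ 2263.5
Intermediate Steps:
B(F) = -(-2 + F)/F (B(F) = (-1/F)*(-2 + F) = -(-2 + F)/F)
x(k, r) = -3/2 (x(k, r) = (2 - 1*(-4))/(-4) = -(2 + 4)/4 = -¼*6 = -3/2)
x(-4, O(-3))*(-1509) = -3/2*(-1509) = 4527/2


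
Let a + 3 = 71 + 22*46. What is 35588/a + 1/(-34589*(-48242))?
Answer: 3711478165214/112633371315 ≈ 32.952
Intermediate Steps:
a = 1080 (a = -3 + (71 + 22*46) = -3 + (71 + 1012) = -3 + 1083 = 1080)
35588/a + 1/(-34589*(-48242)) = 35588/1080 + 1/(-34589*(-48242)) = 35588*(1/1080) - 1/34589*(-1/48242) = 8897/270 + 1/1668642538 = 3711478165214/112633371315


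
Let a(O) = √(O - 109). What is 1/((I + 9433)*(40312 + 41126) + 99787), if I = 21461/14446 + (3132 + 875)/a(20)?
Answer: 1784008695799486147/1373655422755715707391022340 + 8512393197036057*I*√89/1373655422755715707391022340 ≈ 1.2987e-9 + 5.8461e-11*I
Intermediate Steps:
a(O) = √(-109 + O)
I = 21461/14446 - 4007*I*√89/89 (I = 21461/14446 + (3132 + 875)/(√(-109 + 20)) = 21461*(1/14446) + 4007/(√(-89)) = 21461/14446 + 4007/((I*√89)) = 21461/14446 + 4007*(-I*√89/89) = 21461/14446 - 4007*I*√89/89 ≈ 1.4856 - 424.74*I)
1/((I + 9433)*(40312 + 41126) + 99787) = 1/(((21461/14446 - 4007*I*√89/89) + 9433)*(40312 + 41126) + 99787) = 1/((136290579/14446 - 4007*I*√89/89)*81438 + 99787) = 1/((5549616086301/7223 - 326322066*I*√89/89) + 99787) = 1/(5550336847802/7223 - 326322066*I*√89/89)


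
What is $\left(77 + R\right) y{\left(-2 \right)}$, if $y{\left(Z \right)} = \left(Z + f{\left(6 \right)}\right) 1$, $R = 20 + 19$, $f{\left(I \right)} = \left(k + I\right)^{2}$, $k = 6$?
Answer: $16472$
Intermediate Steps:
$f{\left(I \right)} = \left(6 + I\right)^{2}$
$R = 39$
$y{\left(Z \right)} = 144 + Z$ ($y{\left(Z \right)} = \left(Z + \left(6 + 6\right)^{2}\right) 1 = \left(Z + 12^{2}\right) 1 = \left(Z + 144\right) 1 = \left(144 + Z\right) 1 = 144 + Z$)
$\left(77 + R\right) y{\left(-2 \right)} = \left(77 + 39\right) \left(144 - 2\right) = 116 \cdot 142 = 16472$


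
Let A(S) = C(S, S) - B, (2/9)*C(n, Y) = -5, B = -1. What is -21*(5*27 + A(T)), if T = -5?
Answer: -4767/2 ≈ -2383.5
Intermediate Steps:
C(n, Y) = -45/2 (C(n, Y) = (9/2)*(-5) = -45/2)
A(S) = -43/2 (A(S) = -45/2 - 1*(-1) = -45/2 + 1 = -43/2)
-21*(5*27 + A(T)) = -21*(5*27 - 43/2) = -21*(135 - 43/2) = -21*227/2 = -4767/2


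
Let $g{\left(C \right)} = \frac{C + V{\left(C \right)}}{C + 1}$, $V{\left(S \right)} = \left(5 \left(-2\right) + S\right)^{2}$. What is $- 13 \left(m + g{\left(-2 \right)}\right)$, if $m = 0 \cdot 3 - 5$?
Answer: $1911$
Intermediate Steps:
$V{\left(S \right)} = \left(-10 + S\right)^{2}$
$g{\left(C \right)} = \frac{C + \left(-10 + C\right)^{2}}{1 + C}$ ($g{\left(C \right)} = \frac{C + \left(-10 + C\right)^{2}}{C + 1} = \frac{C + \left(-10 + C\right)^{2}}{1 + C}$)
$m = -5$ ($m = 0 - 5 = -5$)
$- 13 \left(m + g{\left(-2 \right)}\right) = - 13 \left(-5 + \frac{-2 + \left(-10 - 2\right)^{2}}{1 - 2}\right) = - 13 \left(-5 + \frac{-2 + \left(-12\right)^{2}}{-1}\right) = - 13 \left(-5 - \left(-2 + 144\right)\right) = - 13 \left(-5 - 142\right) = \left(-13\right) \left(-147\right) = 1911$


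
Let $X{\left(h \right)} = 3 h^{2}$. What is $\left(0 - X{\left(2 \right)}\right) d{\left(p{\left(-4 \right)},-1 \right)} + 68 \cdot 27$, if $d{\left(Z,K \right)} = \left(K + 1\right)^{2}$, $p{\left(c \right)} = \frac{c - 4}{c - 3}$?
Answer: $1836$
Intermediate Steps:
$p{\left(c \right)} = \frac{-4 + c}{-3 + c}$
$d{\left(Z,K \right)} = \left(1 + K\right)^{2}$
$\left(0 - X{\left(2 \right)}\right) d{\left(p{\left(-4 \right)},-1 \right)} + 68 \cdot 27 = \left(0 - 3 \cdot 2^{2}\right) \left(1 - 1\right)^{2} + 68 \cdot 27 = \left(0 - 3 \cdot 4\right) 0^{2} + 1836 = \left(0 - 12\right) 0 + 1836 = \left(-12\right) 0 + 1836 = 0 + 1836 = 1836$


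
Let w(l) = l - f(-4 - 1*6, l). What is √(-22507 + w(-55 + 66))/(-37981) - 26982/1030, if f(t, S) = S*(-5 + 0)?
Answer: -13491/515 - I*√22441/37981 ≈ -26.196 - 0.0039442*I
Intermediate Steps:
f(t, S) = -5*S (f(t, S) = S*(-5) = -5*S)
w(l) = 6*l (w(l) = l - (-5)*l = l + 5*l = 6*l)
√(-22507 + w(-55 + 66))/(-37981) - 26982/1030 = √(-22507 + 6*(-55 + 66))/(-37981) - 26982/1030 = √(-22507 + 6*11)*(-1/37981) - 26982*1/1030 = √(-22507 + 66)*(-1/37981) - 13491/515 = √(-22441)*(-1/37981) - 13491/515 = (I*√22441)*(-1/37981) - 13491/515 = -I*√22441/37981 - 13491/515 = -13491/515 - I*√22441/37981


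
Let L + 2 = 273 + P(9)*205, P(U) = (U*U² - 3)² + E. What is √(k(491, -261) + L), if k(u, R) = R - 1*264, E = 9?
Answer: √108052171 ≈ 10395.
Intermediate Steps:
P(U) = 9 + (-3 + U³)² (P(U) = (U*U² - 3)² + 9 = (U³ - 3)² + 9 = (-3 + U³)² + 9 = 9 + (-3 + U³)²)
k(u, R) = -264 + R (k(u, R) = R - 264 = -264 + R)
L = 108052696 (L = -2 + (273 + (9 + (-3 + 9³)²)*205) = -2 + (273 + (9 + (-3 + 729)²)*205) = -2 + (273 + (9 + 726²)*205) = -2 + (273 + (9 + 527076)*205) = -2 + (273 + 527085*205) = -2 + (273 + 108052425) = -2 + 108052698 = 108052696)
√(k(491, -261) + L) = √((-264 - 261) + 108052696) = √(-525 + 108052696) = √108052171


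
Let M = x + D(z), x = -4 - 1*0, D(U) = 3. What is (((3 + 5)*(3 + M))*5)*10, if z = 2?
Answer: 800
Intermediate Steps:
x = -4 (x = -4 + 0 = -4)
M = -1 (M = -4 + 3 = -1)
(((3 + 5)*(3 + M))*5)*10 = (((3 + 5)*(3 - 1))*5)*10 = ((8*2)*5)*10 = (16*5)*10 = 80*10 = 800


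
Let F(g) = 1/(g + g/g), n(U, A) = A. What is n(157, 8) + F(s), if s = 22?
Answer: 185/23 ≈ 8.0435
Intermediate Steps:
F(g) = 1/(1 + g) (F(g) = 1/(g + 1) = 1/(1 + g))
n(157, 8) + F(s) = 8 + 1/(1 + 22) = 8 + 1/23 = 185/23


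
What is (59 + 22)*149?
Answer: 12069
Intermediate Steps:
(59 + 22)*149 = 81*149 = 12069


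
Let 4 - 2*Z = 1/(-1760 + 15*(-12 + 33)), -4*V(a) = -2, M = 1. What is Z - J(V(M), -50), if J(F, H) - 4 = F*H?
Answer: 66471/2890 ≈ 23.000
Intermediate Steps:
V(a) = ½ (V(a) = -¼*(-2) = ½)
Z = 5781/2890 (Z = 2 - 1/(2*(-1760 + 15*(-12 + 33))) = 2 - 1/(2*(-1760 + 15*21)) = 2 - 1/(2*(-1760 + 315)) = 2 - ½/(-1445) = 2 - ½*(-1/1445) = 2 + 1/2890 = 5781/2890 ≈ 2.0003)
J(F, H) = 4 + F*H
Z - J(V(M), -50) = 5781/2890 - (4 + (½)*(-50)) = 5781/2890 - (4 - 25) = 5781/2890 - 1*(-21) = 5781/2890 + 21 = 66471/2890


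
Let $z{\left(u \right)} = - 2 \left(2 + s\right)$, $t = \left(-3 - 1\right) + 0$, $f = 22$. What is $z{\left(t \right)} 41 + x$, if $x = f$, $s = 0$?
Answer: $-142$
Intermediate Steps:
$x = 22$
$t = -4$ ($t = -4 + 0 = -4$)
$z{\left(u \right)} = -4$ ($z{\left(u \right)} = - 2 \left(2 + 0\right) = \left(-2\right) 2 = -4$)
$z{\left(t \right)} 41 + x = \left(-4\right) 41 + 22 = -164 + 22 = -142$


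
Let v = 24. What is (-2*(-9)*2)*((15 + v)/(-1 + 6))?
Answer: 1404/5 ≈ 280.80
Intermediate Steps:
(-2*(-9)*2)*((15 + v)/(-1 + 6)) = (-2*(-9)*2)*((15 + 24)/(-1 + 6)) = (18*2)*(39/5) = 36*(39*(⅕)) = 36*(39/5) = 1404/5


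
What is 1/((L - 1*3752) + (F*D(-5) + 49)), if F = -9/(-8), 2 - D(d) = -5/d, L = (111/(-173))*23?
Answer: -1384/5143819 ≈ -0.00026906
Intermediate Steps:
L = -2553/173 (L = (111*(-1/173))*23 = -111/173*23 = -2553/173 ≈ -14.757)
D(d) = 2 + 5/d (D(d) = 2 - (-5)/d = 2 + 5/d)
F = 9/8 (F = -9*(-⅛) = 9/8 ≈ 1.1250)
1/((L - 1*3752) + (F*D(-5) + 49)) = 1/((-2553/173 - 1*3752) + (9*(2 + 5/(-5))/8 + 49)) = 1/((-2553/173 - 3752) + (9*(2 + 5*(-⅕))/8 + 49)) = 1/(-651649/173 + (9*(2 - 1)/8 + 49)) = 1/(-651649/173 + ((9/8)*1 + 49)) = 1/(-651649/173 + (9/8 + 49)) = 1/(-651649/173 + 401/8) = 1/(-5143819/1384) = -1384/5143819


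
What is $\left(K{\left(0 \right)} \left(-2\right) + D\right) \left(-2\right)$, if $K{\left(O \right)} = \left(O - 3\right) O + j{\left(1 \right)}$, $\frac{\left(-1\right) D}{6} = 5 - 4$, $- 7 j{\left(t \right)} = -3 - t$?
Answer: $\frac{100}{7} \approx 14.286$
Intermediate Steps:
$j{\left(t \right)} = \frac{3}{7} + \frac{t}{7}$ ($j{\left(t \right)} = - \frac{-3 - t}{7} = \frac{3}{7} + \frac{t}{7}$)
$D = -6$ ($D = - 6 \left(5 - 4\right) = \left(-6\right) 1 = -6$)
$K{\left(O \right)} = \frac{4}{7} + O \left(-3 + O\right)$ ($K{\left(O \right)} = \left(O - 3\right) O + \left(\frac{3}{7} + \frac{1}{7} \cdot 1\right) = \left(-3 + O\right) O + \left(\frac{3}{7} + \frac{1}{7}\right) = O \left(-3 + O\right) + \frac{4}{7} = \frac{4}{7} + O \left(-3 + O\right)$)
$\left(K{\left(0 \right)} \left(-2\right) + D\right) \left(-2\right) = \left(\left(\frac{4}{7} + 0^{2} - 0\right) \left(-2\right) - 6\right) \left(-2\right) = \left(\left(\frac{4}{7} + 0 + 0\right) \left(-2\right) - 6\right) \left(-2\right) = \left(\frac{4}{7} \left(-2\right) - 6\right) \left(-2\right) = \left(- \frac{8}{7} - 6\right) \left(-2\right) = \left(- \frac{50}{7}\right) \left(-2\right) = \frac{100}{7}$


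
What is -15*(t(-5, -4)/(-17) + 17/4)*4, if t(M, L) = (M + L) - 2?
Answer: -4995/17 ≈ -293.82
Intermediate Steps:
t(M, L) = -2 + L + M (t(M, L) = (L + M) - 2 = -2 + L + M)
-15*(t(-5, -4)/(-17) + 17/4)*4 = -15*((-2 - 4 - 5)/(-17) + 17/4)*4 = -15*(-11*(-1/17) + 17*(¼))*4 = -15*(11/17 + 17/4)*4 = -15*333/68*4 = -4995/68*4 = -4995/17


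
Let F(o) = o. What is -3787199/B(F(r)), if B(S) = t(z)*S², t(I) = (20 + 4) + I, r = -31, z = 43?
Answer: -3787199/64387 ≈ -58.819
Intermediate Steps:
t(I) = 24 + I
B(S) = 67*S² (B(S) = (24 + 43)*S² = 67*S²)
-3787199/B(F(r)) = -3787199/(67*(-31)²) = -3787199/(67*961) = -3787199/64387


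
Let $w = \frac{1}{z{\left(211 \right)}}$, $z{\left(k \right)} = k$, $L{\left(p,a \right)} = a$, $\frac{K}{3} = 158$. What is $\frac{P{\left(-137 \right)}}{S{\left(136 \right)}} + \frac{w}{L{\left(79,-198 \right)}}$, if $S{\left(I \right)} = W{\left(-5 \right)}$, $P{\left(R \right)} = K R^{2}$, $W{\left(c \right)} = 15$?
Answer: $\frac{123892742551}{208890} \approx 5.931 \cdot 10^{5}$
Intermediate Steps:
$K = 474$ ($K = 3 \cdot 158 = 474$)
$P{\left(R \right)} = 474 R^{2}$
$S{\left(I \right)} = 15$
$w = \frac{1}{211} \approx 0.0047393$
$\frac{P{\left(-137 \right)}}{S{\left(136 \right)}} + \frac{w}{L{\left(79,-198 \right)}} = \frac{474 \left(-137\right)^{2}}{15} + \frac{1}{211 \left(-198\right)} = 474 \cdot 18769 \cdot \frac{1}{15} + \frac{1}{211} \left(- \frac{1}{198}\right) = 8896506 \cdot \frac{1}{15} - \frac{1}{41778} = \frac{2965502}{5} - \frac{1}{41778} = \frac{123892742551}{208890}$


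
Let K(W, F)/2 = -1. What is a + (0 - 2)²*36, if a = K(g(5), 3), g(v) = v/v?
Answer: 142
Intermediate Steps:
g(v) = 1
K(W, F) = -2 (K(W, F) = 2*(-1) = -2)
a = -2
a + (0 - 2)²*36 = -2 + (0 - 2)²*36 = -2 + (-2)²*36 = -2 + 4*36 = -2 + 144 = 142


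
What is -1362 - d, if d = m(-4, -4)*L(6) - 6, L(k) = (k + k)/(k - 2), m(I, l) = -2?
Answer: -1350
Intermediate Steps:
L(k) = 2*k/(-2 + k) (L(k) = (2*k)/(-2 + k) = 2*k/(-2 + k))
d = -12 (d = -4*6/(-2 + 6) - 6 = -4*6/4 - 6 = -2*3 - 6 = -6 - 6 = -12)
-1362 - d = -1362 - 1*(-12) = -1362 + 12 = -1350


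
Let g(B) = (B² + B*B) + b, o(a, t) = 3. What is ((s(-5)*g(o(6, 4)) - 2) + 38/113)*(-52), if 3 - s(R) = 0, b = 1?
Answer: -325156/113 ≈ -2877.5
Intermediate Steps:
g(B) = 1 + 2*B² (g(B) = (B² + B*B) + 1 = (B² + B²) + 1 = 2*B² + 1 = 1 + 2*B²)
s(R) = 3 (s(R) = 3 - 1*0 = 3 + 0 = 3)
((s(-5)*g(o(6, 4)) - 2) + 38/113)*(-52) = ((3*(1 + 2*3²) - 2) + 38/113)*(-52) = ((3*(1 + 2*9) - 2) + 38*(1/113))*(-52) = ((3*(1 + 18) - 2) + 38/113)*(-52) = ((3*19 - 2) + 38/113)*(-52) = ((57 - 2) + 38/113)*(-52) = (55 + 38/113)*(-52) = (6253/113)*(-52) = -325156/113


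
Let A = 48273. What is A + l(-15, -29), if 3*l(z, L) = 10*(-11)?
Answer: 144709/3 ≈ 48236.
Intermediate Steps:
l(z, L) = -110/3 (l(z, L) = (10*(-11))/3 = (⅓)*(-110) = -110/3)
A + l(-15, -29) = 48273 - 110/3 = 144709/3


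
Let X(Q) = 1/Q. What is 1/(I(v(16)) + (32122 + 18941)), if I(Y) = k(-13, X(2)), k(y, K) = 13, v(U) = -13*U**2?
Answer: 1/51076 ≈ 1.9579e-5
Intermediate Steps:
I(Y) = 13
1/(I(v(16)) + (32122 + 18941)) = 1/(13 + (32122 + 18941)) = 1/(13 + 51063) = 1/51076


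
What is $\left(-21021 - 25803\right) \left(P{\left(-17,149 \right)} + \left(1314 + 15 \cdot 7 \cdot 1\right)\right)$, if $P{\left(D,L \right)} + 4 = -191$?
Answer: $-57312576$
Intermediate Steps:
$P{\left(D,L \right)} = -195$ ($P{\left(D,L \right)} = -4 - 191 = -195$)
$\left(-21021 - 25803\right) \left(P{\left(-17,149 \right)} + \left(1314 + 15 \cdot 7 \cdot 1\right)\right) = \left(-21021 - 25803\right) \left(-195 + \left(1314 + 15 \cdot 7 \cdot 1\right)\right) = - 46824 \left(-195 + \left(1314 + 105 \cdot 1\right)\right) = - 46824 \left(-195 + \left(1314 + 105\right)\right) = - 46824 \left(-195 + 1419\right) = \left(-46824\right) 1224 = -57312576$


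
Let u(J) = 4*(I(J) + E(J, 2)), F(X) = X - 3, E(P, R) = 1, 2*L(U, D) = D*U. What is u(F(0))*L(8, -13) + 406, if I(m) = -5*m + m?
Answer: -2298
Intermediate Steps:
L(U, D) = D*U/2 (L(U, D) = (D*U)/2 = D*U/2)
F(X) = -3 + X
I(m) = -4*m
u(J) = 4 - 16*J (u(J) = 4*(-4*J + 1) = 4*(1 - 4*J) = 4 - 16*J)
u(F(0))*L(8, -13) + 406 = (4 - 16*(-3 + 0))*((½)*(-13)*8) + 406 = (4 - 16*(-3))*(-52) + 406 = (4 + 48)*(-52) + 406 = 52*(-52) + 406 = -2704 + 406 = -2298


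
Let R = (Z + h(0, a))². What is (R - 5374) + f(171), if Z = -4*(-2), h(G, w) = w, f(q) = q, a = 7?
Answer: -4978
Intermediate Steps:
Z = 8
R = 225 (R = (8 + 7)² = 15² = 225)
(R - 5374) + f(171) = (225 - 5374) + 171 = -5149 + 171 = -4978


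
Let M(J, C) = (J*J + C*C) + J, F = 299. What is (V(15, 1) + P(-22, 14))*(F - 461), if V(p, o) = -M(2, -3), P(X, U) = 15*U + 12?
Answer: -33534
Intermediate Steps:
P(X, U) = 12 + 15*U
M(J, C) = J + C² + J² (M(J, C) = (J² + C²) + J = (C² + J²) + J = J + C² + J²)
V(p, o) = -15 (V(p, o) = -(2 + (-3)² + 2²) = -(2 + 9 + 4) = -1*15 = -15)
(V(15, 1) + P(-22, 14))*(F - 461) = (-15 + (12 + 15*14))*(299 - 461) = (-15 + (12 + 210))*(-162) = (-15 + 222)*(-162) = 207*(-162) = -33534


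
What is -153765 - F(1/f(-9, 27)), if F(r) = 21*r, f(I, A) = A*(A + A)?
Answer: -74729797/486 ≈ -1.5377e+5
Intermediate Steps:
f(I, A) = 2*A**2 (f(I, A) = A*(2*A) = 2*A**2)
-153765 - F(1/f(-9, 27)) = -153765 - 21/(2*27**2) = -153765 - 21/(2*729) = -153765 - 21/1458 = -153765 - 1*7/486 = -153765 - 7/486 = -74729797/486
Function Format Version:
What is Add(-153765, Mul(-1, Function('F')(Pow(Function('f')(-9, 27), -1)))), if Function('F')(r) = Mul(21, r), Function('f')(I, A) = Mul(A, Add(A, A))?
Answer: Rational(-74729797, 486) ≈ -1.5377e+5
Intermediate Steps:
Function('f')(I, A) = Mul(2, Pow(A, 2)) (Function('f')(I, A) = Mul(A, Mul(2, A)) = Mul(2, Pow(A, 2)))
Add(-153765, Mul(-1, Function('F')(Pow(Function('f')(-9, 27), -1)))) = Add(-153765, Mul(-1, Mul(21, Pow(Mul(2, Pow(27, 2)), -1)))) = Add(-153765, Mul(-1, Mul(21, Pow(Mul(2, 729), -1)))) = Add(-153765, Mul(-1, Mul(21, Pow(1458, -1)))) = Add(-153765, Mul(-1, Mul(21, Rational(1, 1458)))) = Add(-153765, Mul(-1, Rational(7, 486))) = Add(-153765, Rational(-7, 486)) = Rational(-74729797, 486)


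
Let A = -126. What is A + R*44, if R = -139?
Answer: -6242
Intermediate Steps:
A + R*44 = -126 - 139*44 = -126 - 6116 = -6242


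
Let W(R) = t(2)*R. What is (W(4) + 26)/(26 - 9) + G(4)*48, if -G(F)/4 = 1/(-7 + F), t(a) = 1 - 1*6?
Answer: 1094/17 ≈ 64.353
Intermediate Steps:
t(a) = -5 (t(a) = 1 - 6 = -5)
W(R) = -5*R
G(F) = -4/(-7 + F)
(W(4) + 26)/(26 - 9) + G(4)*48 = (-5*4 + 26)/(26 - 9) - 4/(-7 + 4)*48 = (-20 + 26)/17 - 4/(-3)*48 = 6*(1/17) - 4*(-1/3)*48 = 6/17 + (4/3)*48 = 6/17 + 64 = 1094/17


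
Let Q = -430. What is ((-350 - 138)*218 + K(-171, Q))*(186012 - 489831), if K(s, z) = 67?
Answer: 32301124623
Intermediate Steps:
((-350 - 138)*218 + K(-171, Q))*(186012 - 489831) = ((-350 - 138)*218 + 67)*(186012 - 489831) = (-488*218 + 67)*(-303819) = (-106384 + 67)*(-303819) = -106317*(-303819) = 32301124623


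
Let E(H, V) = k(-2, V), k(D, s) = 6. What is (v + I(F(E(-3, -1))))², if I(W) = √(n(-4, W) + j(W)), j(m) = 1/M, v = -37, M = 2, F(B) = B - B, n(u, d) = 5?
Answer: (74 - √22)²/4 ≈ 1201.0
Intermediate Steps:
E(H, V) = 6
F(B) = 0
j(m) = ½ (j(m) = 1/2 = ½)
I(W) = √22/2 (I(W) = √(5 + ½) = √(11/2) = √22/2)
(v + I(F(E(-3, -1))))² = (-37 + √22/2)²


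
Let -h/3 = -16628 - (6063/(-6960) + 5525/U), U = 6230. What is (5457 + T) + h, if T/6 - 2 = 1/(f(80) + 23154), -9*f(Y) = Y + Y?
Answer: 8329568957114823/150480765680 ≈ 55353.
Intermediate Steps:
f(Y) = -2*Y/9 (f(Y) = -(Y + Y)/9 = -2*Y/9)
T = 1249383/104113 (T = 12 + 6/(-2/9*80 + 23154) = 12 + 6/(-160/9 + 23154) = 12 + 6/(208226/9) = 12 + 6*(9/208226) = 12 + 27/104113 = 1249383/104113 ≈ 12.000)
h = 72100406391/1445360 (h = -3*(-16628 - (6063/(-6960) + 5525/6230)) = -3*(-16628 - (6063*(-1/6960) + 5525*(1/6230))) = -3*(-16628 - (-2021/2320 + 1105/1246)) = -3*(-16628 - 1*22717/1445360) = -3*(-16628 - 22717/1445360) = -3*(-24033468797/1445360) = 72100406391/1445360 ≈ 49884.)
(5457 + T) + h = (5457 + 1249383/104113) + 72100406391/1445360 = 569394024/104113 + 72100406391/1445360 = 8329568957114823/150480765680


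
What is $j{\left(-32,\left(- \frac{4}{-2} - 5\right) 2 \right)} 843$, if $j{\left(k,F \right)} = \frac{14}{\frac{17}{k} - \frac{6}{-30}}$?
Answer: $- \frac{1888320}{53} \approx -35629.0$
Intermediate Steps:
$j{\left(k,F \right)} = \frac{14}{\frac{1}{5} + \frac{17}{k}}$ ($j{\left(k,F \right)} = \frac{14}{\frac{17}{k} - - \frac{1}{5}} = \frac{14}{\frac{17}{k} + \frac{1}{5}} = \frac{14}{\frac{1}{5} + \frac{17}{k}}$)
$j{\left(-32,\left(- \frac{4}{-2} - 5\right) 2 \right)} 843 = 70 \left(-32\right) \frac{1}{85 - 32} \cdot 843 = 70 \left(-32\right) \frac{1}{53} \cdot 843 = \left(- \frac{2240}{53}\right) 843 = - \frac{1888320}{53}$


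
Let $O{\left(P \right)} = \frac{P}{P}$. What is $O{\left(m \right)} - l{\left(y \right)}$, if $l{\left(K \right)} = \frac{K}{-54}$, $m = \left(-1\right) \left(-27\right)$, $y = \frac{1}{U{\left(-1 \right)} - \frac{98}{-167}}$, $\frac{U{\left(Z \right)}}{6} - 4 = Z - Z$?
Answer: $\frac{221891}{221724} \approx 1.0008$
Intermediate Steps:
$U{\left(Z \right)} = 24$ ($U{\left(Z \right)} = 24 + 6 \left(Z - Z\right) = 24 + 6 \cdot 0 = 24 + 0 = 24$)
$y = \frac{167}{4106}$ ($y = \frac{1}{24 - \frac{98}{-167}} = \frac{1}{24 - - \frac{98}{167}} = \frac{1}{24 + \frac{98}{167}} = \frac{1}{\frac{4106}{167}} = \frac{167}{4106} \approx 0.040672$)
$m = 27$
$l{\left(K \right)} = - \frac{K}{54}$ ($l{\left(K \right)} = K \left(- \frac{1}{54}\right) = - \frac{K}{54}$)
$O{\left(P \right)} = 1$
$O{\left(m \right)} - l{\left(y \right)} = 1 - \left(- \frac{1}{54}\right) \frac{167}{4106} = 1 - - \frac{167}{221724} = 1 + \frac{167}{221724} = \frac{221891}{221724}$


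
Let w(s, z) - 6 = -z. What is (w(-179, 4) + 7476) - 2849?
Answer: 4629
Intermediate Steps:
w(s, z) = 6 - z
(w(-179, 4) + 7476) - 2849 = ((6 - 1*4) + 7476) - 2849 = ((6 - 4) + 7476) - 2849 = (2 + 7476) - 2849 = 7478 - 2849 = 4629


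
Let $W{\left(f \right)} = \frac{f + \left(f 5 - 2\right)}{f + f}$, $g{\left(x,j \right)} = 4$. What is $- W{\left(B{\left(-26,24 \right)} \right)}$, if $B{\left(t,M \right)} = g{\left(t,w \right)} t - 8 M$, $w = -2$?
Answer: $- \frac{889}{296} \approx -3.0034$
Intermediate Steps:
$B{\left(t,M \right)} = - 8 M + 4 t$ ($B{\left(t,M \right)} = 4 t - 8 M = - 8 M + 4 t$)
$W{\left(f \right)} = \frac{-2 + 6 f}{2 f}$ ($W{\left(f \right)} = \frac{f + \left(5 f - 2\right)}{2 f} = \left(f + \left(-2 + 5 f\right)\right) \frac{1}{2 f} = \left(-2 + 6 f\right) \frac{1}{2 f} = \frac{-2 + 6 f}{2 f}$)
$- W{\left(B{\left(-26,24 \right)} \right)} = - (3 - \frac{1}{\left(-8\right) 24 + 4 \left(-26\right)}) = - (3 - \frac{1}{-192 - 104}) = - (3 - \frac{1}{-296}) = - (3 - - \frac{1}{296}) = - (3 + \frac{1}{296}) = \left(-1\right) \frac{889}{296} = - \frac{889}{296}$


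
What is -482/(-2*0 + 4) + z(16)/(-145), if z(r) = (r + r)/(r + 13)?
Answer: -1013469/8410 ≈ -120.51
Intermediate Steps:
z(r) = 2*r/(13 + r) (z(r) = (2*r)/(13 + r) = 2*r/(13 + r))
-482/(-2*0 + 4) + z(16)/(-145) = -482/(-2*0 + 4) + (2*16/(13 + 16))/(-145) = -482/(0 + 4) + (2*16/29)*(-1/145) = -482/4 + (2*16*(1/29))*(-1/145) = -482*1/4 + (32/29)*(-1/145) = -241/2 - 32/4205 = -1013469/8410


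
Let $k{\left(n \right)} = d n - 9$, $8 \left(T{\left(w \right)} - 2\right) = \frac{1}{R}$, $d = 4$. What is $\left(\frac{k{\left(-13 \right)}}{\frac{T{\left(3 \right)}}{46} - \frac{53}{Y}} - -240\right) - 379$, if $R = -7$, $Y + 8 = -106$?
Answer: $- \frac{19324901}{74591} \approx -259.08$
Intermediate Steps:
$Y = -114$ ($Y = -8 - 106 = -114$)
$T{\left(w \right)} = \frac{111}{56}$ ($T{\left(w \right)} = 2 + \frac{1}{8 \left(-7\right)} = 2 + \frac{1}{8} \left(- \frac{1}{7}\right) = 2 - \frac{1}{56} = \frac{111}{56}$)
$k{\left(n \right)} = -9 + 4 n$ ($k{\left(n \right)} = 4 n - 9 = -9 + 4 n$)
$\left(\frac{k{\left(-13 \right)}}{\frac{T{\left(3 \right)}}{46} - \frac{53}{Y}} - -240\right) - 379 = \left(\frac{-9 + 4 \left(-13\right)}{\frac{111}{56 \cdot 46} - \frac{53}{-114}} - -240\right) - 379 = \left(\frac{-9 - 52}{\frac{111}{56} \cdot \frac{1}{46} - - \frac{53}{114}} + 240\right) - 379 = \left(- \frac{61}{\frac{111}{2576} + \frac{53}{114}} + 240\right) - 379 = \left(- \frac{61}{\frac{74591}{146832}} + 240\right) - 379 = \left(\left(-61\right) \frac{146832}{74591} + 240\right) - 379 = \left(- \frac{8956752}{74591} + 240\right) - 379 = \frac{8945088}{74591} - 379 = - \frac{19324901}{74591}$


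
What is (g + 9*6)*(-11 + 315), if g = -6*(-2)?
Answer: 20064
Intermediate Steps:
g = 12
(g + 9*6)*(-11 + 315) = (12 + 9*6)*(-11 + 315) = (12 + 54)*304 = 66*304 = 20064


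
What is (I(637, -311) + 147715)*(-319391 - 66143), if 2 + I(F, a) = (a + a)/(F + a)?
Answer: -9282466648872/163 ≈ -5.6948e+10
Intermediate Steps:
I(F, a) = -2 + 2*a/(F + a) (I(F, a) = -2 + (a + a)/(F + a) = -2 + (2*a)/(F + a) = -2 + 2*a/(F + a))
(I(637, -311) + 147715)*(-319391 - 66143) = (-2*637/(637 - 311) + 147715)*(-319391 - 66143) = (-2*637/326 + 147715)*(-385534) = (-2*637*1/326 + 147715)*(-385534) = (-637/163 + 147715)*(-385534) = (24076908/163)*(-385534) = -9282466648872/163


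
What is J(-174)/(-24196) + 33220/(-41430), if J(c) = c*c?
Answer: -51453145/25061007 ≈ -2.0531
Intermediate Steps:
J(c) = c²
J(-174)/(-24196) + 33220/(-41430) = (-174)²/(-24196) + 33220/(-41430) = 30276*(-1/24196) + 33220*(-1/41430) = -7569/6049 - 3322/4143 = -51453145/25061007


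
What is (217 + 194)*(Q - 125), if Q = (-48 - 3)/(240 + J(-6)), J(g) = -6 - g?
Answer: -4116987/80 ≈ -51462.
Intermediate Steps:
Q = -17/80 (Q = (-48 - 3)/(240 + (-6 - 1*(-6))) = -51/(240 + (-6 + 6)) = -51/(240 + 0) = -51/240 = -51*1/240 = -17/80 ≈ -0.21250)
(217 + 194)*(Q - 125) = (217 + 194)*(-17/80 - 125) = 411*(-10017/80) = -4116987/80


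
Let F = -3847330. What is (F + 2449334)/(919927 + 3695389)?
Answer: -349499/1153829 ≈ -0.30290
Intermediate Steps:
(F + 2449334)/(919927 + 3695389) = (-3847330 + 2449334)/(919927 + 3695389) = -1397996/4615316 = -1397996*1/4615316 = -349499/1153829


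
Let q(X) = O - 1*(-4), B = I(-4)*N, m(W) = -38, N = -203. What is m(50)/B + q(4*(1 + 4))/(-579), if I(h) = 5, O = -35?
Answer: 53467/587685 ≈ 0.090979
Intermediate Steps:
B = -1015 (B = 5*(-203) = -1015)
q(X) = -31 (q(X) = -35 - 1*(-4) = -35 + 4 = -31)
m(50)/B + q(4*(1 + 4))/(-579) = -38/(-1015) - 31/(-579) = -38*(-1/1015) - 31*(-1/579) = 38/1015 + 31/579 = 53467/587685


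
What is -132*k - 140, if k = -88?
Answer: 11476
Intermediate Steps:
-132*k - 140 = -132*(-88) - 140 = 11616 - 140 = 11476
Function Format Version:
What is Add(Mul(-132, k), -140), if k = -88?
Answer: 11476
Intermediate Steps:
Add(Mul(-132, k), -140) = Add(Mul(-132, -88), -140) = Add(11616, -140) = 11476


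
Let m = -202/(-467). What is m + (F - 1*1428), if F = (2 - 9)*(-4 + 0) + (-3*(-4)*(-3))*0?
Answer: -653598/467 ≈ -1399.6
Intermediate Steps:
F = 28 (F = -7*(-4) + (12*(-3))*0 = 28 - 36*0 = 28 + 0 = 28)
m = 202/467 (m = -202*(-1/467) = 202/467 ≈ 0.43255)
m + (F - 1*1428) = 202/467 + (28 - 1*1428) = 202/467 + (28 - 1428) = 202/467 - 1400 = -653598/467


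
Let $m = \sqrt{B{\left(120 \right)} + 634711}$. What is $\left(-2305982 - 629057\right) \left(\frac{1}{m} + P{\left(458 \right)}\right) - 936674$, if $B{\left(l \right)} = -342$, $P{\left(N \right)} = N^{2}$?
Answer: $-615666457470 - \frac{2935039 \sqrt{634369}}{634369} \approx -6.1567 \cdot 10^{11}$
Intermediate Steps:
$m = \sqrt{634369}$ ($m = \sqrt{-342 + 634711} = \sqrt{634369} \approx 796.47$)
$\left(-2305982 - 629057\right) \left(\frac{1}{m} + P{\left(458 \right)}\right) - 936674 = \left(-2305982 - 629057\right) \left(\frac{1}{\sqrt{634369}} + 458^{2}\right) - 936674 = - 2935039 \left(\frac{\sqrt{634369}}{634369} + 209764\right) - 936674 = - 2935039 \left(209764 + \frac{\sqrt{634369}}{634369}\right) - 936674 = \left(-615665520796 - \frac{2935039 \sqrt{634369}}{634369}\right) - 936674 = -615666457470 - \frac{2935039 \sqrt{634369}}{634369}$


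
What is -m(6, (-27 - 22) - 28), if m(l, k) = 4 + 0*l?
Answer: -4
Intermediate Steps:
m(l, k) = 4 (m(l, k) = 4 + 0 = 4)
-m(6, (-27 - 22) - 28) = -1*4 = -4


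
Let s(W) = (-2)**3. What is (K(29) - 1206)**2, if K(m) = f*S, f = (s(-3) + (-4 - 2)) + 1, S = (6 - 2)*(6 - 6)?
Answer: 1454436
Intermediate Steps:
s(W) = -8
S = 0 (S = 4*0 = 0)
f = -13 (f = (-8 + (-4 - 2)) + 1 = (-8 - 6) + 1 = -14 + 1 = -13)
K(m) = 0 (K(m) = -13*0 = 0)
(K(29) - 1206)**2 = (0 - 1206)**2 = (-1206)**2 = 1454436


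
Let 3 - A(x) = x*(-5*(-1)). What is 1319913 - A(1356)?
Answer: 1326690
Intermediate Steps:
A(x) = 3 - 5*x (A(x) = 3 - x*(-5*(-1)) = 3 - x*5 = 3 - 5*x)
1319913 - A(1356) = 1319913 - (3 - 5*1356) = 1319913 - (3 - 6780) = 1319913 - 1*(-6777) = 1319913 + 6777 = 1326690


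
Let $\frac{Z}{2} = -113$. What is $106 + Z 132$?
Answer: $-29726$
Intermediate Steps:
$Z = -226$ ($Z = 2 \left(-113\right) = -226$)
$106 + Z 132 = 106 - 29832 = -29726$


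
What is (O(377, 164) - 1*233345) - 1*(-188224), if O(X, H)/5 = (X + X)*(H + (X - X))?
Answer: 573159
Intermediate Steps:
O(X, H) = 10*H*X (O(X, H) = 5*((X + X)*(H + (X - X))) = 5*((2*X)*(H + 0)) = 5*((2*X)*H) = 5*(2*H*X) = 10*H*X)
(O(377, 164) - 1*233345) - 1*(-188224) = (10*164*377 - 1*233345) - 1*(-188224) = (618280 - 233345) + 188224 = 384935 + 188224 = 573159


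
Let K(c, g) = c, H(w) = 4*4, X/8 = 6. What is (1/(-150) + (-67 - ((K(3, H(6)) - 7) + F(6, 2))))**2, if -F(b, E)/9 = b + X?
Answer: 4025775601/22500 ≈ 1.7892e+5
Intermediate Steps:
X = 48 (X = 8*6 = 48)
H(w) = 16
F(b, E) = -432 - 9*b (F(b, E) = -9*(b + 48) = -9*(48 + b) = -432 - 9*b)
(1/(-150) + (-67 - ((K(3, H(6)) - 7) + F(6, 2))))**2 = (1/(-150) + (-67 - ((3 - 7) + (-432 - 9*6))))**2 = (-1/150 + (-67 - (-4 + (-432 - 54))))**2 = (-1/150 + (-67 - (-4 - 486)))**2 = (-1/150 + (-67 - 1*(-490)))**2 = (-1/150 + (-67 + 490))**2 = (-1/150 + 423)**2 = (63449/150)**2 = 4025775601/22500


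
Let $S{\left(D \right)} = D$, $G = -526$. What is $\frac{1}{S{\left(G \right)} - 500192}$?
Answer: $- \frac{1}{500718} \approx -1.9971 \cdot 10^{-6}$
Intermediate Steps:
$\frac{1}{S{\left(G \right)} - 500192} = \frac{1}{-526 - 500192} = \frac{1}{-500718} = - \frac{1}{500718}$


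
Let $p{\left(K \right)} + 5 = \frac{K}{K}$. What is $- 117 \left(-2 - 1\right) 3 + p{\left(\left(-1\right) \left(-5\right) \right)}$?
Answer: $1049$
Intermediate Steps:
$p{\left(K \right)} = -4$ ($p{\left(K \right)} = -5 + \frac{K}{K} = -5 + 1 = -4$)
$- 117 \left(-2 - 1\right) 3 + p{\left(\left(-1\right) \left(-5\right) \right)} = - 117 \left(-2 - 1\right) 3 - 4 = - 117 \left(\left(-3\right) 3\right) - 4 = \left(-117\right) \left(-9\right) - 4 = 1053 - 4 = 1049$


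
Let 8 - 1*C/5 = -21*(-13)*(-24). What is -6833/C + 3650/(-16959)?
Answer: -235600847/556255200 ≈ -0.42355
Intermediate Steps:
C = 32800 (C = 40 - 5*(-21*(-13))*(-24) = 40 - 1365*(-24) = 40 - 5*(-6552) = 40 + 32760 = 32800)
-6833/C + 3650/(-16959) = -6833/32800 + 3650/(-16959) = -6833*1/32800 + 3650*(-1/16959) = -6833/32800 - 3650/16959 = -235600847/556255200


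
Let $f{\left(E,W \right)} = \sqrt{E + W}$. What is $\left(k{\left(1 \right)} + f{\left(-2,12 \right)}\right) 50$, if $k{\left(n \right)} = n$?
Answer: $50 + 50 \sqrt{10} \approx 208.11$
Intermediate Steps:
$\left(k{\left(1 \right)} + f{\left(-2,12 \right)}\right) 50 = \left(1 + \sqrt{-2 + 12}\right) 50 = \left(1 + \sqrt{10}\right) 50 = 50 + 50 \sqrt{10}$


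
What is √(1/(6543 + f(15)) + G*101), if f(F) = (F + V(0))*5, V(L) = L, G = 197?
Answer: √871447300446/6618 ≈ 141.06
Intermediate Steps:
f(F) = 5*F (f(F) = (F + 0)*5 = F*5 = 5*F)
√(1/(6543 + f(15)) + G*101) = √(1/(6543 + 5*15) + 197*101) = √(1/(6543 + 75) + 19897) = √(1/6618 + 19897) = √(131678347/6618) = √871447300446/6618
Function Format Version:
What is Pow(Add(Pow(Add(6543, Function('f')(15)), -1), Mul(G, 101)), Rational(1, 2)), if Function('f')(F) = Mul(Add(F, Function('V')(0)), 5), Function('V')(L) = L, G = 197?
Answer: Mul(Rational(1, 6618), Pow(871447300446, Rational(1, 2))) ≈ 141.06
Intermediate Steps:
Function('f')(F) = Mul(5, F) (Function('f')(F) = Mul(Add(F, 0), 5) = Mul(F, 5) = Mul(5, F))
Pow(Add(Pow(Add(6543, Function('f')(15)), -1), Mul(G, 101)), Rational(1, 2)) = Pow(Add(Pow(Add(6543, Mul(5, 15)), -1), Mul(197, 101)), Rational(1, 2)) = Pow(Add(Pow(Add(6543, 75), -1), 19897), Rational(1, 2)) = Pow(Add(Pow(6618, -1), 19897), Rational(1, 2)) = Pow(Add(Rational(1, 6618), 19897), Rational(1, 2)) = Pow(Rational(131678347, 6618), Rational(1, 2)) = Mul(Rational(1, 6618), Pow(871447300446, Rational(1, 2)))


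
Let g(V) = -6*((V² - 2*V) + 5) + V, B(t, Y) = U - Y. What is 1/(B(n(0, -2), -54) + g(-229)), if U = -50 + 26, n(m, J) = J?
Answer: -1/317623 ≈ -3.1484e-6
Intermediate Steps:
U = -24
B(t, Y) = -24 - Y
g(V) = -30 - 6*V² + 13*V (g(V) = -6*(5 + V² - 2*V) + V = (-30 - 6*V² + 12*V) + V = -30 - 6*V² + 13*V)
1/(B(n(0, -2), -54) + g(-229)) = 1/((-24 - 1*(-54)) + (-30 - 6*(-229)² + 13*(-229))) = 1/((-24 + 54) + (-30 - 6*52441 - 2977)) = 1/(30 + (-30 - 314646 - 2977)) = 1/(30 - 317653) = 1/(-317623) = -1/317623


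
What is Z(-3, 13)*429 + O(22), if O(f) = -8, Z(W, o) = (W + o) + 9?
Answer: 8143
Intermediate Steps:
Z(W, o) = 9 + W + o
Z(-3, 13)*429 + O(22) = (9 - 3 + 13)*429 - 8 = 19*429 - 8 = 8151 - 8 = 8143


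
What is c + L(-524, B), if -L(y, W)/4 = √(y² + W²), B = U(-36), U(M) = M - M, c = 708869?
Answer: 706773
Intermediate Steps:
U(M) = 0
B = 0
L(y, W) = -4*√(W² + y²) (L(y, W) = -4*√(y² + W²) = -4*√(W² + y²))
c + L(-524, B) = 708869 - 4*√(0² + (-524)²) = 708869 - 4*√(0 + 274576) = 708869 - 4*√274576 = 708869 - 4*524 = 708869 - 2096 = 706773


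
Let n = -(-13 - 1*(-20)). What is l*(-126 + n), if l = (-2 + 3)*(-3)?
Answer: 399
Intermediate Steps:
l = -3 (l = 1*(-3) = -3)
n = -7 (n = -(-13 + 20) = -1*7 = -7)
l*(-126 + n) = -3*(-126 - 7) = -3*(-133) = 399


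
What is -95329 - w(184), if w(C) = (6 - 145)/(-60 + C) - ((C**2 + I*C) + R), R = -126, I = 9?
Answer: -7432793/124 ≈ -59942.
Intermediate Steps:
w(C) = 126 - C**2 - 139/(-60 + C) - 9*C (w(C) = (6 - 145)/(-60 + C) - ((C**2 + 9*C) - 126) = -139/(-60 + C) - (-126 + C**2 + 9*C) = -139/(-60 + C) + (126 - C**2 - 9*C) = 126 - C**2 - 139/(-60 + C) - 9*C)
-95329 - w(184) = -95329 - (-7699 - 1*184**3 + 51*184**2 + 666*184)/(-60 + 184) = -95329 - (-7699 - 1*6229504 + 51*33856 + 122544)/124 = -95329 - (-7699 - 6229504 + 1726656 + 122544)/124 = -95329 - (-4388003)/124 = -95329 - 1*(-4388003/124) = -95329 + 4388003/124 = -7432793/124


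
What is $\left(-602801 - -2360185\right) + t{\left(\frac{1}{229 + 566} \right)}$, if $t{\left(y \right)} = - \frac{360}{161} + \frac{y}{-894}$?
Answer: $\frac{201092854518559}{114427530} \approx 1.7574 \cdot 10^{6}$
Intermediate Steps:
$t{\left(y \right)} = - \frac{360}{161} - \frac{y}{894}$ ($t{\left(y \right)} = \left(-360\right) \frac{1}{161} + y \left(- \frac{1}{894}\right) = - \frac{360}{161} - \frac{y}{894}$)
$\left(-602801 - -2360185\right) + t{\left(\frac{1}{229 + 566} \right)} = \left(-602801 - -2360185\right) - \left(\frac{360}{161} + \frac{1}{894 \left(229 + 566\right)}\right) = \left(-602801 + 2360185\right) - \left(\frac{360}{161} + \frac{1}{894 \cdot 795}\right) = 1757384 - \frac{255862961}{114427530} = \frac{201092854518559}{114427530}$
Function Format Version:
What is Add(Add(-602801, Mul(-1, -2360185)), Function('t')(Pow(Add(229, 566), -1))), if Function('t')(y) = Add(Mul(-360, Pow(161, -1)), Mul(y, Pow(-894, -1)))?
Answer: Rational(201092854518559, 114427530) ≈ 1.7574e+6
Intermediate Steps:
Function('t')(y) = Add(Rational(-360, 161), Mul(Rational(-1, 894), y)) (Function('t')(y) = Add(Mul(-360, Rational(1, 161)), Mul(y, Rational(-1, 894))) = Add(Rational(-360, 161), Mul(Rational(-1, 894), y)))
Add(Add(-602801, Mul(-1, -2360185)), Function('t')(Pow(Add(229, 566), -1))) = Add(Add(-602801, Mul(-1, -2360185)), Add(Rational(-360, 161), Mul(Rational(-1, 894), Pow(Add(229, 566), -1)))) = Add(Add(-602801, 2360185), Add(Rational(-360, 161), Mul(Rational(-1, 894), Pow(795, -1)))) = Add(1757384, Add(Rational(-360, 161), Mul(Rational(-1, 894), Rational(1, 795)))) = Add(1757384, Add(Rational(-360, 161), Rational(-1, 710730))) = Add(1757384, Rational(-255862961, 114427530)) = Rational(201092854518559, 114427530)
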